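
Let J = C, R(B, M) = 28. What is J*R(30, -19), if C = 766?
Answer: 21448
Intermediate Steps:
J = 766
J*R(30, -19) = 766*28 = 21448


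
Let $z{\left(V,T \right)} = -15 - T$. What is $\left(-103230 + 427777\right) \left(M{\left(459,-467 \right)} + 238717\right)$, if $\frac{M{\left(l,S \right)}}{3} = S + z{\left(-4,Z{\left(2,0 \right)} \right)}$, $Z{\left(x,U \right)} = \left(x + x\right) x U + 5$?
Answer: $77000723032$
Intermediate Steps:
$Z{\left(x,U \right)} = 5 + 2 U x^{2}$ ($Z{\left(x,U \right)} = 2 x x U + 5 = 2 x^{2} U + 5 = 2 U x^{2} + 5 = 5 + 2 U x^{2}$)
$M{\left(l,S \right)} = -60 + 3 S$ ($M{\left(l,S \right)} = 3 \left(S - \left(20 + 2 \cdot 0 \cdot 2^{2}\right)\right) = 3 \left(S - \left(20 + 2 \cdot 0 \cdot 4\right)\right) = 3 \left(S - 20\right) = 3 \left(-20 + S\right) = -60 + 3 S$)
$\left(-103230 + 427777\right) \left(M{\left(459,-467 \right)} + 238717\right) = \left(-103230 + 427777\right) \left(\left(-60 + 3 \left(-467\right)\right) + 238717\right) = 324547 \left(\left(-60 - 1401\right) + 238717\right) = 324547 \left(-1461 + 238717\right) = 324547 \cdot 237256 = 77000723032$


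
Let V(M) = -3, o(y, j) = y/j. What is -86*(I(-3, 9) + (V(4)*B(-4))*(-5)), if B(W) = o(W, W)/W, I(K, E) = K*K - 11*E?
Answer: 16125/2 ≈ 8062.5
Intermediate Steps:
I(K, E) = K**2 - 11*E
B(W) = 1/W (B(W) = (W/W)/W = 1/W)
-86*(I(-3, 9) + (V(4)*B(-4))*(-5)) = -86*(((-3)**2 - 11*9) - 3/(-4)*(-5)) = -86*((9 - 99) - 3*(-1/4)*(-5)) = -86*(-90 + (3/4)*(-5)) = -86*(-90 - 15/4) = -86*(-375/4) = 16125/2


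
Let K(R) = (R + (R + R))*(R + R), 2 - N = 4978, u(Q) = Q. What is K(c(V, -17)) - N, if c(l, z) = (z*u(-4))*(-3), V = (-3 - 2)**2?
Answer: 254672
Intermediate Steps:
V = 25 (V = (-5)**2 = 25)
N = -4976 (N = 2 - 1*4978 = 2 - 4978 = -4976)
c(l, z) = 12*z (c(l, z) = (z*(-4))*(-3) = -4*z*(-3) = 12*z)
K(R) = 6*R**2 (K(R) = (R + 2*R)*(2*R) = (3*R)*(2*R) = 6*R**2)
K(c(V, -17)) - N = 6*(12*(-17))**2 - 1*(-4976) = 6*(-204)**2 + 4976 = 6*41616 + 4976 = 249696 + 4976 = 254672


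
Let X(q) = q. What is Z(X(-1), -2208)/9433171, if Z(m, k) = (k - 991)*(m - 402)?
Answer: 1289197/9433171 ≈ 0.13667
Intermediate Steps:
Z(m, k) = (-991 + k)*(-402 + m)
Z(X(-1), -2208)/9433171 = (398382 - 991*(-1) - 402*(-2208) - 2208*(-1))/9433171 = (398382 + 991 + 887616 + 2208)*(1/9433171) = 1289197*(1/9433171) = 1289197/9433171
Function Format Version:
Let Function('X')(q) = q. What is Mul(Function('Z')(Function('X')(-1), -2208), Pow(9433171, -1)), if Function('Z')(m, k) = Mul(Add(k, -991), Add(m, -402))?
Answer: Rational(1289197, 9433171) ≈ 0.13667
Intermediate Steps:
Function('Z')(m, k) = Mul(Add(-991, k), Add(-402, m))
Mul(Function('Z')(Function('X')(-1), -2208), Pow(9433171, -1)) = Mul(Add(398382, Mul(-991, -1), Mul(-402, -2208), Mul(-2208, -1)), Pow(9433171, -1)) = Mul(Add(398382, 991, 887616, 2208), Rational(1, 9433171)) = Mul(1289197, Rational(1, 9433171)) = Rational(1289197, 9433171)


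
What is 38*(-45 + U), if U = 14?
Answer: -1178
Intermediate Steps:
38*(-45 + U) = 38*(-45 + 14) = 38*(-31) = -1178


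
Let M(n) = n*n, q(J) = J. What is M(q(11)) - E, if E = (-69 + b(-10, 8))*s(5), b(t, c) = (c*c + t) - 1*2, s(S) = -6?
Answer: 19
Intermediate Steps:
M(n) = n**2
b(t, c) = -2 + t + c**2 (b(t, c) = (c**2 + t) - 2 = (t + c**2) - 2 = -2 + t + c**2)
E = 102 (E = (-69 + (-2 - 10 + 8**2))*(-6) = (-69 + (-2 - 10 + 64))*(-6) = (-69 + 52)*(-6) = -17*(-6) = 102)
M(q(11)) - E = 11**2 - 1*102 = 121 - 102 = 19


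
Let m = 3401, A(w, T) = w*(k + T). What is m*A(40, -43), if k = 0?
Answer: -5849720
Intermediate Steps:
A(w, T) = T*w (A(w, T) = w*(0 + T) = w*T = T*w)
m*A(40, -43) = 3401*(-43*40) = 3401*(-1720) = -5849720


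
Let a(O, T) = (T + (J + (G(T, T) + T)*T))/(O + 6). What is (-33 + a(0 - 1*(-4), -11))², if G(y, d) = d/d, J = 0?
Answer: 53361/100 ≈ 533.61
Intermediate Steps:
G(y, d) = 1
a(O, T) = (T + T*(1 + T))/(6 + O) (a(O, T) = (T + (0 + (1 + T)*T))/(O + 6) = (T + (0 + T*(1 + T)))/(6 + O) = (T + T*(1 + T))/(6 + O))
(-33 + a(0 - 1*(-4), -11))² = (-33 - 11*(2 - 11)/(6 + (0 - 1*(-4))))² = (-33 - 11*(-9)/(6 + (0 + 4)))² = (-33 - 11*(-9)/(6 + 4))² = (-33 - 11*(-9)/10)² = (-33 - 11*⅒*(-9))² = (-33 + 99/10)² = (-231/10)² = 53361/100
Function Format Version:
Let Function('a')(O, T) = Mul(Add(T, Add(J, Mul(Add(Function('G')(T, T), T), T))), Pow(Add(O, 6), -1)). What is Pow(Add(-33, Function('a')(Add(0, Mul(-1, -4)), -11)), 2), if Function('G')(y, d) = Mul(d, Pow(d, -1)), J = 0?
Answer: Rational(53361, 100) ≈ 533.61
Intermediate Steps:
Function('G')(y, d) = 1
Function('a')(O, T) = Mul(Pow(Add(6, O), -1), Add(T, Mul(T, Add(1, T)))) (Function('a')(O, T) = Mul(Add(T, Add(0, Mul(Add(1, T), T))), Pow(Add(O, 6), -1)) = Mul(Add(T, Add(0, Mul(T, Add(1, T)))), Pow(Add(6, O), -1)) = Mul(Add(T, Mul(T, Add(1, T))), Pow(Add(6, O), -1)) = Mul(Pow(Add(6, O), -1), Add(T, Mul(T, Add(1, T)))))
Pow(Add(-33, Function('a')(Add(0, Mul(-1, -4)), -11)), 2) = Pow(Add(-33, Mul(-11, Pow(Add(6, Add(0, Mul(-1, -4))), -1), Add(2, -11))), 2) = Pow(Add(-33, Mul(-11, Pow(Add(6, Add(0, 4)), -1), -9)), 2) = Pow(Add(-33, Mul(-11, Pow(Add(6, 4), -1), -9)), 2) = Pow(Add(-33, Mul(-11, Pow(10, -1), -9)), 2) = Pow(Add(-33, Mul(-11, Rational(1, 10), -9)), 2) = Pow(Add(-33, Rational(99, 10)), 2) = Pow(Rational(-231, 10), 2) = Rational(53361, 100)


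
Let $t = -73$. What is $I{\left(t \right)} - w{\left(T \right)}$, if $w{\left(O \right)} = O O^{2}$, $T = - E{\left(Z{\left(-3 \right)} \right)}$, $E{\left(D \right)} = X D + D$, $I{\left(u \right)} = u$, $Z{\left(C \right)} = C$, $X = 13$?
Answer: $-74161$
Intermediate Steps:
$E{\left(D \right)} = 14 D$ ($E{\left(D \right)} = 13 D + D = 14 D$)
$T = 42$ ($T = - 14 \left(-3\right) = \left(-1\right) \left(-42\right) = 42$)
$w{\left(O \right)} = O^{3}$
$I{\left(t \right)} - w{\left(T \right)} = -73 - 42^{3} = -73 - 74088 = -74161$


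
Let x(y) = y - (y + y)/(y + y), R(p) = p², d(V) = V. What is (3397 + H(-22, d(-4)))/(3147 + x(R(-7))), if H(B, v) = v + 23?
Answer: 3416/3195 ≈ 1.0692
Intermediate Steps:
x(y) = -1 + y (x(y) = y - 2*y/(2*y) = y - 2*y*1/(2*y) = y - 1*1 = y - 1 = -1 + y)
H(B, v) = 23 + v
(3397 + H(-22, d(-4)))/(3147 + x(R(-7))) = (3397 + (23 - 4))/(3147 + (-1 + (-7)²)) = (3397 + 19)/(3147 + (-1 + 49)) = 3416/(3147 + 48) = 3416/3195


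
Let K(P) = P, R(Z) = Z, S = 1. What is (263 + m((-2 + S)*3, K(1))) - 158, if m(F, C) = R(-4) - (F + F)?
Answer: 107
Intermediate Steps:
m(F, C) = -4 - 2*F (m(F, C) = -4 - (F + F) = -4 - 2*F)
(263 + m((-2 + S)*3, K(1))) - 158 = (263 + (-4 - 2*(-2 + 1)*3)) - 158 = (263 + (-4 - (-2)*3)) - 158 = (263 + (-4 - 2*(-3))) - 158 = (263 + (-4 + 6)) - 158 = (263 + 2) - 158 = 265 - 158 = 107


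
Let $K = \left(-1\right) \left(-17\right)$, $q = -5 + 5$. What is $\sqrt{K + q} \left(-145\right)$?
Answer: $- 145 \sqrt{17} \approx -597.85$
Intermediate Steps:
$q = 0$
$K = 17$
$\sqrt{K + q} \left(-145\right) = \sqrt{17 + 0} \left(-145\right) = \sqrt{17} \left(-145\right) = - 145 \sqrt{17}$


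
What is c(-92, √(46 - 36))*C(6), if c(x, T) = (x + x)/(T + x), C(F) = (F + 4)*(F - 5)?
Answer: 84640/4227 + 920*√10/4227 ≈ 20.712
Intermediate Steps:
C(F) = (-5 + F)*(4 + F) (C(F) = (4 + F)*(-5 + F) = (-5 + F)*(4 + F))
c(x, T) = 2*x/(T + x) (c(x, T) = (2*x)/(T + x) = 2*x/(T + x))
c(-92, √(46 - 36))*C(6) = (2*(-92)/(√(46 - 36) - 92))*(-20 + 6² - 1*6) = (2*(-92)/(√10 - 92))*(-20 + 36 - 6) = (2*(-92)/(-92 + √10))*10 = -184/(-92 + √10)*10 = -1840/(-92 + √10)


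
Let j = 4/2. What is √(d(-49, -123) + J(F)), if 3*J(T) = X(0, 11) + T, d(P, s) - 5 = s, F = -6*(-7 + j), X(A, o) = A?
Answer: 6*I*√3 ≈ 10.392*I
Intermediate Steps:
j = 2 (j = 4*(½) = 2)
F = 30 (F = -6*(-7 + 2) = -6*(-5) = 30)
d(P, s) = 5 + s
J(T) = T/3 (J(T) = (0 + T)/3 = T/3)
√(d(-49, -123) + J(F)) = √((5 - 123) + (⅓)*30) = √(-118 + 10) = √(-108) = 6*I*√3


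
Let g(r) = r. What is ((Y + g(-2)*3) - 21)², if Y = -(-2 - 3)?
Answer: 484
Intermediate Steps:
Y = 5 (Y = -1*(-5) = 5)
((Y + g(-2)*3) - 21)² = ((5 - 2*3) - 21)² = ((5 - 6) - 21)² = (-1 - 21)² = (-22)² = 484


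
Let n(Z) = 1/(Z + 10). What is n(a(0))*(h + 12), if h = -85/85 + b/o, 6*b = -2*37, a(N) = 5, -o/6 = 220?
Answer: 43597/59400 ≈ 0.73396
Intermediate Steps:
o = -1320 (o = -6*220 = -1320)
b = -37/3 (b = (-2*37)/6 = (1/6)*(-74) = -37/3 ≈ -12.333)
n(Z) = 1/(10 + Z)
h = -3923/3960 (h = -85/85 - 37/3/(-1320) = -85*1/85 - 37/3*(-1/1320) = -1 + 37/3960 = -3923/3960 ≈ -0.99066)
n(a(0))*(h + 12) = (-3923/3960 + 12)/(10 + 5) = (43597/3960)/15 = (1/15)*(43597/3960) = 43597/59400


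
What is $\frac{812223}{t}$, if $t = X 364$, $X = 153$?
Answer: $\frac{90247}{6188} \approx 14.584$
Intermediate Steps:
$t = 55692$ ($t = 153 \cdot 364 = 55692$)
$\frac{812223}{t} = \frac{812223}{55692} = 812223 \cdot \frac{1}{55692} = \frac{90247}{6188}$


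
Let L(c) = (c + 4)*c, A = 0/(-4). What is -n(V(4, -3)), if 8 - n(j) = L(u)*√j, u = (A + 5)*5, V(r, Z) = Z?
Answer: -8 + 725*I*√3 ≈ -8.0 + 1255.7*I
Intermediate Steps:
A = 0 (A = 0*(-¼) = 0)
u = 25 (u = (0 + 5)*5 = 5*5 = 25)
L(c) = c*(4 + c) (L(c) = (4 + c)*c = c*(4 + c))
n(j) = 8 - 725*√j (n(j) = 8 - 25*(4 + 25)*√j = 8 - 25*29*√j = 8 - 725*√j)
-n(V(4, -3)) = -(8 - 725*I*√3) = -8 + 725*I*√3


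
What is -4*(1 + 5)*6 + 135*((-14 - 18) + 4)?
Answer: -3924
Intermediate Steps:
-4*(1 + 5)*6 + 135*((-14 - 18) + 4) = -4*6*6 + 135*(-32 + 4) = -24*6 + 135*(-28) = -144 - 3780 = -3924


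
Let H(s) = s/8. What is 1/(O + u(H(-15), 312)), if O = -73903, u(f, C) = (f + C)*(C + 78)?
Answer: 4/188183 ≈ 2.1256e-5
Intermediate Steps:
H(s) = s/8 (H(s) = s*(⅛) = s/8)
u(f, C) = (78 + C)*(C + f) (u(f, C) = (C + f)*(78 + C) = (78 + C)*(C + f))
1/(O + u(H(-15), 312)) = 1/(-73903 + (312² + 78*312 + 78*((⅛)*(-15)) + 312*((⅛)*(-15)))) = 1/(-73903 + (97344 + 24336 + 78*(-15/8) + 312*(-15/8))) = 1/(-73903 + (97344 + 24336 - 585/4 - 585)) = 1/(-73903 + 483795/4) = 1/(188183/4) = 4/188183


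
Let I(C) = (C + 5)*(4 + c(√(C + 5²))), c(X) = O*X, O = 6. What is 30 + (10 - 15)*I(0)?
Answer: -820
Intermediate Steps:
c(X) = 6*X
I(C) = (4 + 6*√(25 + C))*(5 + C) (I(C) = (C + 5)*(4 + 6*√(C + 5²)) = (5 + C)*(4 + 6*√(C + 25)) = (5 + C)*(4 + 6*√(25 + C)) = (4 + 6*√(25 + C))*(5 + C))
30 + (10 - 15)*I(0) = 30 + (10 - 15)*(20 + 4*0 + 30*√(25 + 0) + 6*0*√(25 + 0)) = 30 - 5*(20 + 0 + 30*√25 + 6*0*√25) = 30 - 5*(20 + 0 + 30*5 + 6*0*5) = 30 - 5*(20 + 0 + 150 + 0) = 30 - 5*170 = 30 - 850 = -820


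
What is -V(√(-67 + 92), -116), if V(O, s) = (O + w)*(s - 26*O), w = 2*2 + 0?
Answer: 2214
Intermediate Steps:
w = 4 (w = 4 + 0 = 4)
V(O, s) = (4 + O)*(s - 26*O) (V(O, s) = (O + 4)*(s - 26*O) = (4 + O)*(s - 26*O))
-V(√(-67 + 92), -116) = -(-104*√(-67 + 92) - 26*(√(-67 + 92))² + 4*(-116) + √(-67 + 92)*(-116)) = -(-104*√25 - 26*(√25)² - 464 + √25*(-116)) = -(-104*5 - 26*5² - 464 + 5*(-116)) = -(-520 - 26*25 - 464 - 580) = -(-520 - 650 - 464 - 580) = -1*(-2214) = 2214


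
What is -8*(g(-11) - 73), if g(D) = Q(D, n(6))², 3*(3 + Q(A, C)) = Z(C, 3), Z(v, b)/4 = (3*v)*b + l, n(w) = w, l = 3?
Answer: -42048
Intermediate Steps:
Z(v, b) = 12 + 12*b*v (Z(v, b) = 4*((3*v)*b + 3) = 4*(3*b*v + 3) = 4*(3 + 3*b*v) = 12 + 12*b*v)
Q(A, C) = 1 + 12*C (Q(A, C) = -3 + (12 + 12*3*C)/3 = -3 + (12 + 36*C)/3 = -3 + (4 + 12*C) = 1 + 12*C)
g(D) = 5329 (g(D) = (1 + 12*6)² = (1 + 72)² = 73² = 5329)
-8*(g(-11) - 73) = -8*(5329 - 73) = -8*5256 = -42048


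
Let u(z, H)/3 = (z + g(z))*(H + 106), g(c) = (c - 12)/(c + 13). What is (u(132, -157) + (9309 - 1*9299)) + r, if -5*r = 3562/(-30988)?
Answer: -45634891371/2246630 ≈ -20313.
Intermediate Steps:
r = 1781/77470 (r = -3562/(5*(-30988)) = -3562*(-1)/(5*30988) = -⅕*(-1781/15494) = 1781/77470 ≈ 0.022990)
g(c) = (-12 + c)/(13 + c)
u(z, H) = 3*(106 + H)*(z + (-12 + z)/(13 + z)) (u(z, H) = 3*((z + (-12 + z)/(13 + z))*(H + 106)) = 3*((z + (-12 + z)/(13 + z))*(106 + H)) = 3*((106 + H)*(z + (-12 + z)/(13 + z))) = 3*(106 + H)*(z + (-12 + z)/(13 + z)))
(u(132, -157) + (9309 - 1*9299)) + r = (3*(-1272 + 106*132 - 157*(-12 + 132) + 132*(13 + 132)*(106 - 157))/(13 + 132) + (9309 - 1*9299)) + 1781/77470 = (3*(-1272 + 13992 - 157*120 + 132*145*(-51))/145 + (9309 - 9299)) + 1781/77470 = (3*(1/145)*(-1272 + 13992 - 18840 - 976140) + 10) + 1781/77470 = (3*(1/145)*(-982260) + 10) + 1781/77470 = (-589356/29 + 10) + 1781/77470 = -589066/29 + 1781/77470 = -45634891371/2246630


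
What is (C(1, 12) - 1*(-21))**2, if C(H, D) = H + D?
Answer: 1156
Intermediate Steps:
C(H, D) = D + H
(C(1, 12) - 1*(-21))**2 = ((12 + 1) - 1*(-21))**2 = (13 + 21)**2 = 34**2 = 1156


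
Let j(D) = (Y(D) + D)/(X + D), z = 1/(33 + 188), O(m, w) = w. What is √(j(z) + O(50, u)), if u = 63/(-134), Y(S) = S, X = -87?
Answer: I*√780295880926/1288142 ≈ 0.68575*I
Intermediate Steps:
u = -63/134 (u = 63*(-1/134) = -63/134 ≈ -0.47015)
z = 1/221 ≈ 0.0045249
j(D) = 2*D/(-87 + D) (j(D) = (D + D)/(-87 + D) = (2*D)/(-87 + D) = 2*D/(-87 + D))
√(j(z) + O(50, u)) = √(2*(1/221)/(-87 + 1/221) - 63/134) = √(2*(1/221)/(-19226/221) - 63/134) = √(2*(1/221)*(-221/19226) - 63/134) = √(-1/9613 - 63/134) = √(-605753/1288142) = I*√780295880926/1288142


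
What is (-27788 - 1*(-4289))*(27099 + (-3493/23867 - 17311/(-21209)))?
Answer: -322352770067494803/506195203 ≈ -6.3682e+8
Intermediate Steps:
(-27788 - 1*(-4289))*(27099 + (-3493/23867 - 17311/(-21209))) = (-27788 + 4289)*(27099 + (-3493*1/23867 - 17311*(-1/21209))) = -23499*(27099 + (-3493/23867 + 17311/21209)) = -23499*(27099 + 339078600/506195203) = -23499*13717722884697/506195203 = -322352770067494803/506195203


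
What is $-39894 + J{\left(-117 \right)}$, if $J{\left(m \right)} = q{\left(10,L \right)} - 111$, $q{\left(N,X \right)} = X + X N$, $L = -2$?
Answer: $-40027$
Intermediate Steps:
$q{\left(N,X \right)} = X + N X$
$J{\left(m \right)} = -133$ ($J{\left(m \right)} = - 2 \left(1 + 10\right) - 111 = \left(-2\right) 11 - 111 = -22 - 111 = -133$)
$-39894 + J{\left(-117 \right)} = -39894 - 133 = -40027$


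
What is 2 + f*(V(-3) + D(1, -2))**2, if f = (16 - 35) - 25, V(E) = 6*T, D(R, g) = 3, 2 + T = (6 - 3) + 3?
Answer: -32074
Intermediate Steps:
T = 4 (T = -2 + ((6 - 3) + 3) = -2 + (3 + 3) = -2 + 6 = 4)
V(E) = 24 (V(E) = 6*4 = 24)
f = -44 (f = -19 - 25 = -44)
2 + f*(V(-3) + D(1, -2))**2 = 2 - 44*(24 + 3)**2 = 2 - 44*27**2 = 2 - 44*729 = 2 - 32076 = -32074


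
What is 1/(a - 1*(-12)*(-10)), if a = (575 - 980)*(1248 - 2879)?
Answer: 1/660435 ≈ 1.5142e-6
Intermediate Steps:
a = 660555 (a = -405*(-1631) = 660555)
1/(a - 1*(-12)*(-10)) = 1/(660555 - 1*(-12)*(-10)) = 1/(660555 + 12*(-10)) = 1/(660555 - 120) = 1/660435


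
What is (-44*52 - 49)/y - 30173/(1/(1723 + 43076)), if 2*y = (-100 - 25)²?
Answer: -21120628551549/15625 ≈ -1.3517e+9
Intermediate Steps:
y = 15625/2 (y = (-100 - 25)²/2 = (½)*(-125)² = (½)*15625 = 15625/2 ≈ 7812.5)
(-44*52 - 49)/y - 30173/(1/(1723 + 43076)) = (-44*52 - 49)/(15625/2) - 30173/(1/(1723 + 43076)) = (-2288 - 49)*(2/15625) - 30173/(1/44799) = -2337*2/15625 - 30173/1/44799 = -4674/15625 - 30173*44799 = -4674/15625 - 1351720227 = -21120628551549/15625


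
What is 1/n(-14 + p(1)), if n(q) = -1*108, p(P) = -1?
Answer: -1/108 ≈ -0.0092593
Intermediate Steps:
n(q) = -108
1/n(-14 + p(1)) = 1/(-108) = -1/108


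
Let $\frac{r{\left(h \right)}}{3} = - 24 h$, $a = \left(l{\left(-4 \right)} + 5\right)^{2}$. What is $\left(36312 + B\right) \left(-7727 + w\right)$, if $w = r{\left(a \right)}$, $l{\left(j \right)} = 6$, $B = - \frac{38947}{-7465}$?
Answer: $- \frac{4456744855853}{7465} \approx -5.9702 \cdot 10^{8}$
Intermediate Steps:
$B = \frac{38947}{7465}$ ($B = \left(-38947\right) \left(- \frac{1}{7465}\right) = \frac{38947}{7465} \approx 5.2173$)
$a = 121$ ($a = \left(6 + 5\right)^{2} = 11^{2} = 121$)
$r{\left(h \right)} = - 72 h$ ($r{\left(h \right)} = 3 \left(- 24 h\right) = - 72 h$)
$w = -8712$ ($w = \left(-72\right) 121 = -8712$)
$\left(36312 + B\right) \left(-7727 + w\right) = \left(36312 + \frac{38947}{7465}\right) \left(-7727 - 8712\right) = \frac{271108027}{7465} \left(-16439\right) = - \frac{4456744855853}{7465}$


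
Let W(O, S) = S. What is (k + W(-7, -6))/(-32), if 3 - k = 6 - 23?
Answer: -7/16 ≈ -0.43750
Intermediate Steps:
k = 20 (k = 3 - (6 - 23) = 3 - 1*(-17) = 3 + 17 = 20)
(k + W(-7, -6))/(-32) = (20 - 6)/(-32) = -1/32*14 = -7/16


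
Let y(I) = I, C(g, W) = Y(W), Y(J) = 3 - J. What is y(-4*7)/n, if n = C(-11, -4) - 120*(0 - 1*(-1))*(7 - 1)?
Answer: 28/713 ≈ 0.039271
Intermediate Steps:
C(g, W) = 3 - W
n = -713 (n = (3 - 1*(-4)) - 120*(0 - 1*(-1))*(7 - 1) = (3 + 4) - 120*(0 + 1)*6 = 7 - 120*6 = 7 - 720 = -713)
y(-4*7)/n = -4*7/(-713) = -28*(-1/713) = 28/713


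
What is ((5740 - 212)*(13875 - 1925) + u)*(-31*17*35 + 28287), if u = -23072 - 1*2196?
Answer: 649909895544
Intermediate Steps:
u = -25268 (u = -23072 - 2196 = -25268)
((5740 - 212)*(13875 - 1925) + u)*(-31*17*35 + 28287) = ((5740 - 212)*(13875 - 1925) - 25268)*(-31*17*35 + 28287) = (5528*11950 - 25268)*(-527*35 + 28287) = (66059600 - 25268)*(-18445 + 28287) = 66034332*9842 = 649909895544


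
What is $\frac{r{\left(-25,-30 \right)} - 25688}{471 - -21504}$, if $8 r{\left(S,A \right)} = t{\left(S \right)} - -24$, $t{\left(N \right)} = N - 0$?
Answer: $- \frac{41101}{35160} \approx -1.169$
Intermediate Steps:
$t{\left(N \right)} = N$ ($t{\left(N \right)} = N + 0 = N$)
$r{\left(S,A \right)} = 3 + \frac{S}{8}$ ($r{\left(S,A \right)} = \frac{S - -24}{8} = \frac{S + 24}{8} = \frac{24 + S}{8} = 3 + \frac{S}{8}$)
$\frac{r{\left(-25,-30 \right)} - 25688}{471 - -21504} = \frac{\left(3 + \frac{1}{8} \left(-25\right)\right) - 25688}{471 - -21504} = \frac{\left(3 - \frac{25}{8}\right) - 25688}{471 + 21504} = \frac{- \frac{1}{8} - 25688}{21975} = \left(- \frac{205505}{8}\right) \frac{1}{21975} = - \frac{41101}{35160}$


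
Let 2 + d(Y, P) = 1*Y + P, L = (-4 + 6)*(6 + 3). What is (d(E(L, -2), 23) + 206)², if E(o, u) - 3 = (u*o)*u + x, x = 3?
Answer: 93025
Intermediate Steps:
L = 18 (L = 2*9 = 18)
E(o, u) = 6 + o*u² (E(o, u) = 3 + ((u*o)*u + 3) = 3 + ((o*u)*u + 3) = 3 + (o*u² + 3) = 3 + (3 + o*u²) = 6 + o*u²)
d(Y, P) = -2 + P + Y (d(Y, P) = -2 + (1*Y + P) = -2 + (Y + P) = -2 + (P + Y) = -2 + P + Y)
(d(E(L, -2), 23) + 206)² = ((-2 + 23 + (6 + 18*(-2)²)) + 206)² = ((-2 + 23 + (6 + 18*4)) + 206)² = ((-2 + 23 + (6 + 72)) + 206)² = ((-2 + 23 + 78) + 206)² = (99 + 206)² = 305² = 93025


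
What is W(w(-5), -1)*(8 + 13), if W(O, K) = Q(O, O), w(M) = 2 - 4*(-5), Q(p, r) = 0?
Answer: 0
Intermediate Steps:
w(M) = 22 (w(M) = 2 + 20 = 22)
W(O, K) = 0
W(w(-5), -1)*(8 + 13) = 0*(8 + 13) = 0*21 = 0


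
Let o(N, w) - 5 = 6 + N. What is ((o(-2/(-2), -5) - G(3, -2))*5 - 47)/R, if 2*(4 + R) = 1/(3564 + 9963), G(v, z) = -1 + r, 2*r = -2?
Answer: -27054/4705 ≈ -5.7501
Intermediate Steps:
r = -1 (r = (1/2)*(-2) = -1)
G(v, z) = -2 (G(v, z) = -1 - 1 = -2)
o(N, w) = 11 + N (o(N, w) = 5 + (6 + N) = 11 + N)
R = -108215/27054 (R = -4 + 1/(2*(3564 + 9963)) = -4 + (1/2)/13527 = -4 + (1/2)*(1/13527) = -4 + 1/27054 = -108215/27054 ≈ -4.0000)
((o(-2/(-2), -5) - G(3, -2))*5 - 47)/R = (((11 - 2/(-2)) - 1*(-2))*5 - 47)/(-108215/27054) = (((11 - 2*(-1/2)) + 2)*5 - 47)*(-27054/108215) = (((11 + 1) + 2)*5 - 47)*(-27054/108215) = ((12 + 2)*5 - 47)*(-27054/108215) = (14*5 - 47)*(-27054/108215) = (70 - 47)*(-27054/108215) = 23*(-27054/108215) = -27054/4705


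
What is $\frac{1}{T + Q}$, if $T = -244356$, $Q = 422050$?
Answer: $\frac{1}{177694} \approx 5.6277 \cdot 10^{-6}$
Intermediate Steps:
$\frac{1}{T + Q} = \frac{1}{-244356 + 422050} = \frac{1}{177694}$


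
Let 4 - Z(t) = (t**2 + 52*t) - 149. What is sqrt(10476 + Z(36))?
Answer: 3*sqrt(829) ≈ 86.377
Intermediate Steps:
Z(t) = 153 - t**2 - 52*t (Z(t) = 4 - ((t**2 + 52*t) - 149) = 4 - (-149 + t**2 + 52*t) = 4 + (149 - t**2 - 52*t) = 153 - t**2 - 52*t)
sqrt(10476 + Z(36)) = sqrt(10476 + (153 - 1*36**2 - 52*36)) = sqrt(10476 + (153 - 1*1296 - 1872)) = sqrt(10476 + (153 - 1296 - 1872)) = sqrt(10476 - 3015) = sqrt(7461) = 3*sqrt(829)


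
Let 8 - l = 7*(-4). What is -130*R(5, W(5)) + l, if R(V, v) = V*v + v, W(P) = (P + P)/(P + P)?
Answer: -744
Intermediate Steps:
W(P) = 1 (W(P) = (2*P)/((2*P)) = (2*P)*(1/(2*P)) = 1)
R(V, v) = v + V*v
l = 36 (l = 8 - 7*(-4) = 8 - 1*(-28) = 8 + 28 = 36)
-130*R(5, W(5)) + l = -130*(1 + 5) + 36 = -130*6 + 36 = -780 + 36 = -744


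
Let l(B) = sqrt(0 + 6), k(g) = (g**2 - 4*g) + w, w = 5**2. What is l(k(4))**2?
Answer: 6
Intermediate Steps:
w = 25
k(g) = 25 + g**2 - 4*g (k(g) = (g**2 - 4*g) + 25 = 25 + g**2 - 4*g)
l(B) = sqrt(6)
l(k(4))**2 = (sqrt(6))**2 = 6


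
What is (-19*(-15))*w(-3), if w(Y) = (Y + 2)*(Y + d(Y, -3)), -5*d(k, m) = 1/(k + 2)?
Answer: 798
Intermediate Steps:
d(k, m) = -1/(5*(2 + k)) (d(k, m) = -1/(5*(k + 2)) = -1/(5*(2 + k)))
w(Y) = (2 + Y)*(Y - 1/(10 + 5*Y)) (w(Y) = (Y + 2)*(Y - 1/(10 + 5*Y)) = (2 + Y)*(Y - 1/(10 + 5*Y)))
(-19*(-15))*w(-3) = (-19*(-15))*(-⅕ + (-3)² + 2*(-3)) = 285*(-⅕ + 9 - 6) = 285*(14/5) = 798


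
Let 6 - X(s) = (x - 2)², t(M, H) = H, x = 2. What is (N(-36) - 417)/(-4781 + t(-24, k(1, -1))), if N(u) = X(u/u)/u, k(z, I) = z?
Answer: 2503/28680 ≈ 0.087273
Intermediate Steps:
X(s) = 6 (X(s) = 6 - (2 - 2)² = 6 - 1*0² = 6 - 1*0 = 6 + 0 = 6)
N(u) = 6/u
(N(-36) - 417)/(-4781 + t(-24, k(1, -1))) = (6/(-36) - 417)/(-4781 + 1) = (6*(-1/36) - 417)/(-4780) = (-⅙ - 417)*(-1/4780) = -2503/6*(-1/4780) = 2503/28680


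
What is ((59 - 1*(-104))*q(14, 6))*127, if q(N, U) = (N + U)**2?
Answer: 8280400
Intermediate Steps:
((59 - 1*(-104))*q(14, 6))*127 = ((59 - 1*(-104))*(14 + 6)**2)*127 = ((59 + 104)*20**2)*127 = (163*400)*127 = 65200*127 = 8280400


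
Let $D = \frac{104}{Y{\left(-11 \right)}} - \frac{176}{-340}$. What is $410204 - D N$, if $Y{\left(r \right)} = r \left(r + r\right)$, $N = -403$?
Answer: $\frac{4222874972}{10285} \approx 4.1059 \cdot 10^{5}$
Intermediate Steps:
$Y{\left(r \right)} = 2 r^{2}$ ($Y{\left(r \right)} = r 2 r = 2 r^{2}$)
$D = \frac{9744}{10285}$ ($D = \frac{104}{2 \left(-11\right)^{2}} - \frac{176}{-340} = \frac{104}{2 \cdot 121} - - \frac{44}{85} = \frac{104}{242} + \frac{44}{85} = 104 \cdot \frac{1}{242} + \frac{44}{85} = \frac{52}{121} + \frac{44}{85} = \frac{9744}{10285} \approx 0.9474$)
$410204 - D N = 410204 - \frac{9744}{10285} \left(-403\right) = 410204 - - \frac{3926832}{10285} = 410204 + \frac{3926832}{10285} = \frac{4222874972}{10285}$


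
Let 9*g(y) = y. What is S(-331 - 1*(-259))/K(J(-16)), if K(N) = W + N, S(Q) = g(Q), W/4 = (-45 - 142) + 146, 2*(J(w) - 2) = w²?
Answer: 4/17 ≈ 0.23529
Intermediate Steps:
g(y) = y/9
J(w) = 2 + w²/2
W = -164 (W = 4*((-45 - 142) + 146) = 4*(-187 + 146) = 4*(-41) = -164)
S(Q) = Q/9
K(N) = -164 + N
S(-331 - 1*(-259))/K(J(-16)) = ((-331 - 1*(-259))/9)/(-164 + (2 + (½)*(-16)²)) = ((-331 + 259)/9)/(-164 + (2 + (½)*256)) = ((⅑)*(-72))/(-164 + (2 + 128)) = -8/(-164 + 130) = -8/(-34) = -8*(-1/34) = 4/17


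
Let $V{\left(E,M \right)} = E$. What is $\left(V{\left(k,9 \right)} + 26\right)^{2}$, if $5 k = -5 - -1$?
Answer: $\frac{15876}{25} \approx 635.04$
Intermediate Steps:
$k = - \frac{4}{5}$ ($k = \frac{-5 - -1}{5} = \frac{-5 + 1}{5} = \frac{1}{5} \left(-4\right) = - \frac{4}{5} \approx -0.8$)
$\left(V{\left(k,9 \right)} + 26\right)^{2} = \left(- \frac{4}{5} + 26\right)^{2} = \left(\frac{126}{5}\right)^{2} = \frac{15876}{25}$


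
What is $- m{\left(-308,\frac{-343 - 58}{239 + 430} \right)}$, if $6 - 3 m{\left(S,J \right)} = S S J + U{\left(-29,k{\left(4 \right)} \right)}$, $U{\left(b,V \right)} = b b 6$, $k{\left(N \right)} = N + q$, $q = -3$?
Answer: $- \frac{34668704}{2007} \approx -17274.0$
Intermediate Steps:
$k{\left(N \right)} = -3 + N$ ($k{\left(N \right)} = N - 3 = -3 + N$)
$U{\left(b,V \right)} = 6 b^{2}$ ($U{\left(b,V \right)} = b^{2} \cdot 6 = 6 b^{2}$)
$m{\left(S,J \right)} = -1680 - \frac{J S^{2}}{3}$ ($m{\left(S,J \right)} = 2 - \frac{S S J + 6 \left(-29\right)^{2}}{3} = 2 - \frac{S^{2} J + 6 \cdot 841}{3} = 2 - \frac{J S^{2} + 5046}{3} = 2 - \frac{5046 + J S^{2}}{3} = 2 - \left(1682 + \frac{J S^{2}}{3}\right) = -1680 - \frac{J S^{2}}{3}$)
$- m{\left(-308,\frac{-343 - 58}{239 + 430} \right)} = - (-1680 - \frac{\frac{-343 - 58}{239 + 430} \left(-308\right)^{2}}{3}) = - (-1680 - \frac{1}{3} \left(- \frac{401}{669}\right) 94864) = - (-1680 - \frac{1}{3} \left(\left(-401\right) \frac{1}{669}\right) 94864) = - (-1680 - \left(- \frac{401}{2007}\right) 94864) = - (-1680 + \frac{38040464}{2007}) = \left(-1\right) \frac{34668704}{2007} = - \frac{34668704}{2007}$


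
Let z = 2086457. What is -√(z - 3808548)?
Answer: -I*√1722091 ≈ -1312.3*I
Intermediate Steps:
-√(z - 3808548) = -√(2086457 - 3808548) = -√(-1722091) = -I*√1722091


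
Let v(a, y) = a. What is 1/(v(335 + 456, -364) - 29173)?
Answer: -1/28382 ≈ -3.5234e-5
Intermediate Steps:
1/(v(335 + 456, -364) - 29173) = 1/((335 + 456) - 29173) = 1/(791 - 29173) = 1/(-28382) = -1/28382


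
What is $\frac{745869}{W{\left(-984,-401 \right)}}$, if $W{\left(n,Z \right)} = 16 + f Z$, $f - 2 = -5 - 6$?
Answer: $\frac{745869}{3625} \approx 205.76$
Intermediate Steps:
$f = -9$ ($f = 2 - 11 = -9$)
$W{\left(n,Z \right)} = 16 - 9 Z$
$\frac{745869}{W{\left(-984,-401 \right)}} = \frac{745869}{16 - -3609} = \frac{745869}{16 + 3609} = \frac{745869}{3625}$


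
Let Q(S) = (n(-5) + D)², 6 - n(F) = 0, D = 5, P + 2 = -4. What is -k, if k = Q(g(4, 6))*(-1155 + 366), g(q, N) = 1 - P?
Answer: 95469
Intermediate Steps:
P = -6 (P = -2 - 4 = -6)
n(F) = 6 (n(F) = 6 - 1*0 = 6 + 0 = 6)
g(q, N) = 7 (g(q, N) = 1 - 1*(-6) = 1 + 6 = 7)
Q(S) = 121 (Q(S) = (6 + 5)² = 11² = 121)
k = -95469 (k = 121*(-1155 + 366) = 121*(-789) = -95469)
-k = -1*(-95469) = 95469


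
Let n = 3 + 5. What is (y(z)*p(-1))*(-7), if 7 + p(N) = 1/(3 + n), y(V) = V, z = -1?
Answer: -532/11 ≈ -48.364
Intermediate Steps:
n = 8
p(N) = -76/11 (p(N) = -7 + 1/(3 + 8) = -7 + 1/11 = -76/11)
(y(z)*p(-1))*(-7) = -1*(-76/11)*(-7) = (76/11)*(-7) = -532/11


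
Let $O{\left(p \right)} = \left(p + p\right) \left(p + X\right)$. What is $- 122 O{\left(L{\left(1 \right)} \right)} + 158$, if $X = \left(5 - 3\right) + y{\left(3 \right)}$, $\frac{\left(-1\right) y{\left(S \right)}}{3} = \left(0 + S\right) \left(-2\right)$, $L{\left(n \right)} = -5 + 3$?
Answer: $8942$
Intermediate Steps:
$L{\left(n \right)} = -2$
$y{\left(S \right)} = 6 S$ ($y{\left(S \right)} = - 3 \left(0 + S\right) \left(-2\right) = - 3 S \left(-2\right) = - 3 \left(- 2 S\right) = 6 S$)
$X = 20$ ($X = \left(5 - 3\right) + 6 \cdot 3 = 2 + 18 = 20$)
$O{\left(p \right)} = 2 p \left(20 + p\right)$ ($O{\left(p \right)} = \left(p + p\right) \left(p + 20\right) = 2 p \left(20 + p\right)$)
$- 122 O{\left(L{\left(1 \right)} \right)} + 158 = - 122 \cdot 2 \left(-2\right) \left(20 - 2\right) + 158 = - 122 \cdot 2 \left(-2\right) 18 + 158 = \left(-122\right) \left(-72\right) + 158 = 8784 + 158 = 8942$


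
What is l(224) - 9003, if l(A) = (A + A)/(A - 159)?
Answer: -584747/65 ≈ -8996.1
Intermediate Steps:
l(A) = 2*A/(-159 + A) (l(A) = (2*A)/(-159 + A) = 2*A/(-159 + A))
l(224) - 9003 = 2*224/(-159 + 224) - 9003 = 2*224/65 - 9003 = 2*224*(1/65) - 9003 = 448/65 - 9003 = -584747/65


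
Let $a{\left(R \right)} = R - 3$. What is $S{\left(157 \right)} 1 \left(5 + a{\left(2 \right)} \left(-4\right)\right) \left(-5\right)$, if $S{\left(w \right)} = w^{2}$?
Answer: $-1109205$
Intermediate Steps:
$a{\left(R \right)} = -3 + R$
$S{\left(157 \right)} 1 \left(5 + a{\left(2 \right)} \left(-4\right)\right) \left(-5\right) = 157^{2} \cdot 1 \left(5 + \left(-3 + 2\right) \left(-4\right)\right) \left(-5\right) = 24649 \cdot 1 \left(5 - -4\right) \left(-5\right) = 24649 \cdot 1 \left(5 + 4\right) \left(-5\right) = 24649 \cdot 1 \cdot 9 \left(-5\right) = 24649 \cdot 9 \left(-5\right) = 24649 \left(-45\right) = -1109205$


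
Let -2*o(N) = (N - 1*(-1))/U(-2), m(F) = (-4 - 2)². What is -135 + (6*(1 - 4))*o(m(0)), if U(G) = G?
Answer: -603/2 ≈ -301.50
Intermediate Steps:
m(F) = 36 (m(F) = (-6)² = 36)
o(N) = ¼ + N/4 (o(N) = -(N - 1*(-1))/(2*(-2)) = -(N + 1)*(-1)/(2*2) = -(1 + N)*(-1)/(2*2) = -(-½ - N/2)/2 = ¼ + N/4)
-135 + (6*(1 - 4))*o(m(0)) = -135 + (6*(1 - 4))*(¼ + (¼)*36) = -135 + (6*(-3))*(¼ + 9) = -135 - 18*37/4 = -135 - 333/2 = -603/2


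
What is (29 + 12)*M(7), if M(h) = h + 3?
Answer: 410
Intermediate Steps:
M(h) = 3 + h
(29 + 12)*M(7) = (29 + 12)*(3 + 7) = 41*10 = 410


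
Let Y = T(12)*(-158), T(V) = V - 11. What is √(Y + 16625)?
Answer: √16467 ≈ 128.32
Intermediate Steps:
T(V) = -11 + V
Y = -158 (Y = (-11 + 12)*(-158) = 1*(-158) = -158)
√(Y + 16625) = √(-158 + 16625) = √16467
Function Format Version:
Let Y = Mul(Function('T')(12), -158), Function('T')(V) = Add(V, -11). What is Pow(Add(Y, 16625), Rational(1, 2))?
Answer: Pow(16467, Rational(1, 2)) ≈ 128.32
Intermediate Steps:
Function('T')(V) = Add(-11, V)
Y = -158 (Y = Mul(Add(-11, 12), -158) = Mul(1, -158) = -158)
Pow(Add(Y, 16625), Rational(1, 2)) = Pow(Add(-158, 16625), Rational(1, 2)) = Pow(16467, Rational(1, 2))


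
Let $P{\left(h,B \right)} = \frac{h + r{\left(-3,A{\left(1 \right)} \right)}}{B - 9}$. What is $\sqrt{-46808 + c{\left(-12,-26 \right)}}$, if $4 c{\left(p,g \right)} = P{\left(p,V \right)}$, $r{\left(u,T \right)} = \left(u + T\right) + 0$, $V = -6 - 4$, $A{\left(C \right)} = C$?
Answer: $\frac{3 i \sqrt{7510054}}{38} \approx 216.35 i$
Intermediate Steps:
$V = -10$
$r{\left(u,T \right)} = T + u$ ($r{\left(u,T \right)} = \left(T + u\right) + 0 = T + u$)
$P{\left(h,B \right)} = \frac{-2 + h}{-9 + B}$ ($P{\left(h,B \right)} = \frac{h + \left(1 - 3\right)}{B - 9} = \frac{h - 2}{-9 + B} = \frac{-2 + h}{-9 + B}$)
$c{\left(p,g \right)} = \frac{1}{38} - \frac{p}{76}$ ($c{\left(p,g \right)} = \frac{\frac{1}{-9 - 10} \left(-2 + p\right)}{4} = \frac{\frac{1}{-19} \left(-2 + p\right)}{4} = \frac{\left(- \frac{1}{19}\right) \left(-2 + p\right)}{4} = \frac{\frac{2}{19} - \frac{p}{19}}{4} = \frac{1}{38} - \frac{p}{76}$)
$\sqrt{-46808 + c{\left(-12,-26 \right)}} = \sqrt{-46808 + \left(\frac{1}{38} - - \frac{3}{19}\right)} = \sqrt{-46808 + \left(\frac{1}{38} + \frac{3}{19}\right)} = \sqrt{-46808 + \frac{7}{38}} = \sqrt{- \frac{1778697}{38}} = \frac{3 i \sqrt{7510054}}{38}$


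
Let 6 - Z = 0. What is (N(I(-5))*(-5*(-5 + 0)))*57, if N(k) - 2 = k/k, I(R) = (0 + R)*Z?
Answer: 4275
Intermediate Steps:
Z = 6 (Z = 6 - 1*0 = 6 + 0 = 6)
I(R) = 6*R (I(R) = (0 + R)*6 = R*6 = 6*R)
N(k) = 3 (N(k) = 2 + k/k = 2 + 1 = 3)
(N(I(-5))*(-5*(-5 + 0)))*57 = (3*(-5*(-5 + 0)))*57 = (3*(-5*(-5)))*57 = (3*25)*57 = 75*57 = 4275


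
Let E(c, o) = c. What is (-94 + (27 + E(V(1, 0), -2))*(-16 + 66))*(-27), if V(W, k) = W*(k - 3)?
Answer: -29862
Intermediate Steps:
V(W, k) = W*(-3 + k)
(-94 + (27 + E(V(1, 0), -2))*(-16 + 66))*(-27) = (-94 + (27 + 1*(-3 + 0))*(-16 + 66))*(-27) = (-94 + (27 + 1*(-3))*50)*(-27) = (-94 + (27 - 3)*50)*(-27) = (-94 + 24*50)*(-27) = (-94 + 1200)*(-27) = 1106*(-27) = -29862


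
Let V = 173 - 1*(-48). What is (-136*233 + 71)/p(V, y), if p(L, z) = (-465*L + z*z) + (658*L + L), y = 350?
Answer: -31617/165374 ≈ -0.19118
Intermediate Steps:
V = 221 (V = 173 + 48 = 221)
p(L, z) = z² + 194*L (p(L, z) = (-465*L + z²) + 659*L = (z² - 465*L) + 659*L = z² + 194*L)
(-136*233 + 71)/p(V, y) = (-136*233 + 71)/(350² + 194*221) = (-31688 + 71)/(122500 + 42874) = -31617/165374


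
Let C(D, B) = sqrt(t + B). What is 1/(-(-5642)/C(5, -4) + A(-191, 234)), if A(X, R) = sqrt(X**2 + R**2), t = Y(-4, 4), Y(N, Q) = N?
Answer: 2/(2*sqrt(91237) - 2821*I*sqrt(2)) ≈ 7.421e-5 + 0.00049008*I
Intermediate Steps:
t = -4
C(D, B) = sqrt(-4 + B)
A(X, R) = sqrt(R**2 + X**2)
1/(-(-5642)/C(5, -4) + A(-191, 234)) = 1/(-(-5642)/(sqrt(-4 - 4)) + sqrt(234**2 + (-191)**2)) = 1/(-(-5642)/(sqrt(-8)) + sqrt(54756 + 36481)) = 1/(-(-5642)/(2*I*sqrt(2)) + sqrt(91237)) = 1/(-(-5642)*(-I*sqrt(2)/4) + sqrt(91237)) = 1/(-2821*I*sqrt(2)/2 + sqrt(91237)) = 1/(sqrt(91237) - 2821*I*sqrt(2)/2)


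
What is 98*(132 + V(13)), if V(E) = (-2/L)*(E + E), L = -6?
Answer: 41356/3 ≈ 13785.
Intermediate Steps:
V(E) = 2*E/3 (V(E) = (-2/(-6))*(E + E) = (-2*(-⅙))*(2*E) = (2*E)/3 = 2*E/3)
98*(132 + V(13)) = 98*(132 + (⅔)*13) = 98*(132 + 26/3) = 98*(422/3) = 41356/3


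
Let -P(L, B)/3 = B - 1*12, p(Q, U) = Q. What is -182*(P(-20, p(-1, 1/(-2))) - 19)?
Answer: -3640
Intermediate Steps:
P(L, B) = 36 - 3*B (P(L, B) = -3*(B - 1*12) = -3*(B - 12) = -3*(-12 + B) = 36 - 3*B)
-182*(P(-20, p(-1, 1/(-2))) - 19) = -182*((36 - 3*(-1)) - 19) = -182*((36 + 3) - 19) = -182*(39 - 19) = -182*20 = -3640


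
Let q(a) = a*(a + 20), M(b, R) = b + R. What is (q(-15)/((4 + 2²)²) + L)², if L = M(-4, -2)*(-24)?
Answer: 83557881/4096 ≈ 20400.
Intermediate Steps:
M(b, R) = R + b
q(a) = a*(20 + a)
L = 144 (L = (-2 - 4)*(-24) = -6*(-24) = 144)
(q(-15)/((4 + 2²)²) + L)² = ((-15*(20 - 15))/((4 + 2²)²) + 144)² = ((-15*5)/((4 + 4)²) + 144)² = (-75/(8²) + 144)² = (-75/64 + 144)² = (9141/64)² = 83557881/4096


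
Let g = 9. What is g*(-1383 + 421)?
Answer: -8658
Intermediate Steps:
g*(-1383 + 421) = 9*(-1383 + 421) = 9*(-962) = -8658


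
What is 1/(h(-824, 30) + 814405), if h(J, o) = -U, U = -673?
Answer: 1/815078 ≈ 1.2269e-6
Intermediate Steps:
h(J, o) = 673 (h(J, o) = -1*(-673) = 673)
1/(h(-824, 30) + 814405) = 1/(673 + 814405) = 1/815078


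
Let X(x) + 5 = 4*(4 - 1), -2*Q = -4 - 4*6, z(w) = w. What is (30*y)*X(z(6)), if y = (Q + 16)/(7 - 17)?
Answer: -630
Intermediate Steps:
Q = 14 (Q = -(-4 - 4*6)/2 = -(-4 - 24)/2 = -½*(-28) = 14)
X(x) = 7 (X(x) = -5 + 4*(4 - 1) = -5 + 4*3 = -5 + 12 = 7)
y = -3 (y = (14 + 16)/(7 - 17) = 30/(-10) = 30*(-⅒) = -3)
(30*y)*X(z(6)) = (30*(-3))*7 = -90*7 = -630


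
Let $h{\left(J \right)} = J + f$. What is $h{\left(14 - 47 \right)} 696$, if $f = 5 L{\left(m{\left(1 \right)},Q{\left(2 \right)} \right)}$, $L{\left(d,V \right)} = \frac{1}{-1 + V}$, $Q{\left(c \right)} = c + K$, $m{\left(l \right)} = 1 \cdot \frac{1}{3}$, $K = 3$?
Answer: $-22098$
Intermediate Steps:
$m{\left(l \right)} = \frac{1}{3}$ ($m{\left(l \right)} = 1 \cdot \frac{1}{3} = \frac{1}{3}$)
$Q{\left(c \right)} = 3 + c$ ($Q{\left(c \right)} = c + 3 = 3 + c$)
$f = \frac{5}{4}$ ($f = \frac{5}{-1 + \left(3 + 2\right)} = \frac{5}{-1 + 5} = \frac{5}{4} \approx 1.25$)
$h{\left(J \right)} = \frac{5}{4} + J$ ($h{\left(J \right)} = J + \frac{5}{4} = \frac{5}{4} + J$)
$h{\left(14 - 47 \right)} 696 = \left(\frac{5}{4} + \left(14 - 47\right)\right) 696 = \left(\frac{5}{4} - 33\right) 696 = \left(- \frac{127}{4}\right) 696 = -22098$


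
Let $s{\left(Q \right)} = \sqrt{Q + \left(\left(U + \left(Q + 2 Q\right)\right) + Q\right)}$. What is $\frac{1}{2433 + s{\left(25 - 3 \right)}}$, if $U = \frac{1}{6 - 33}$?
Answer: $\frac{65691}{159823234} - \frac{3 \sqrt{8907}}{159823234} \approx 0.00040925$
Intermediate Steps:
$U = - \frac{1}{27}$ ($U = \frac{1}{-27} = - \frac{1}{27} \approx -0.037037$)
$s{\left(Q \right)} = \sqrt{- \frac{1}{27} + 5 Q}$ ($s{\left(Q \right)} = \sqrt{Q + \left(\left(- \frac{1}{27} + \left(Q + 2 Q\right)\right) + Q\right)} = \sqrt{Q + \left(\left(- \frac{1}{27} + 3 Q\right) + Q\right)} = \sqrt{Q + \left(- \frac{1}{27} + 4 Q\right)} = \sqrt{- \frac{1}{27} + 5 Q}$)
$\frac{1}{2433 + s{\left(25 - 3 \right)}} = \frac{1}{2433 + \frac{\sqrt{-3 + 405 \left(25 - 3\right)}}{9}} = \frac{1}{2433 + \frac{\sqrt{-3 + 405 \cdot 22}}{9}} = \frac{1}{2433 + \frac{\sqrt{-3 + 8910}}{9}} = \frac{1}{2433 + \frac{\sqrt{8907}}{9}}$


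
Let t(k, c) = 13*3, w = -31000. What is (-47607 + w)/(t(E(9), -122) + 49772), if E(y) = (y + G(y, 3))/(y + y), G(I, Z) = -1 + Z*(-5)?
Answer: -78607/49811 ≈ -1.5781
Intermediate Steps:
G(I, Z) = -1 - 5*Z
E(y) = (-16 + y)/(2*y) (E(y) = (y + (-1 - 5*3))/(y + y) = (y + (-1 - 15))/((2*y)) = (y - 16)*(1/(2*y)) = (-16 + y)*(1/(2*y)) = (-16 + y)/(2*y))
t(k, c) = 39
(-47607 + w)/(t(E(9), -122) + 49772) = (-47607 - 31000)/(39 + 49772) = -78607/49811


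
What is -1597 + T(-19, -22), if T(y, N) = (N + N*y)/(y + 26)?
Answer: -10783/7 ≈ -1540.4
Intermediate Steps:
T(y, N) = (N + N*y)/(26 + y)
-1597 + T(-19, -22) = -1597 - 22*(1 - 19)/(26 - 19) = -1597 - 22*(-18)/7 = -1597 - 22*⅐*(-18) = -1597 + 396/7 = -10783/7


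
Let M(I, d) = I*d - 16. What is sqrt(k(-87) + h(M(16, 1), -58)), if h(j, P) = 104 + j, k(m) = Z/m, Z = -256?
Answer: 2*sqrt(202362)/87 ≈ 10.341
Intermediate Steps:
M(I, d) = -16 + I*d
k(m) = -256/m
sqrt(k(-87) + h(M(16, 1), -58)) = sqrt(-256/(-87) + (104 + (-16 + 16*1))) = sqrt(-256*(-1/87) + (104 + (-16 + 16))) = sqrt(256/87 + (104 + 0)) = sqrt(256/87 + 104) = sqrt(9304/87) = 2*sqrt(202362)/87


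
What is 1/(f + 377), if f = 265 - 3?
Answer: 1/639 ≈ 0.0015649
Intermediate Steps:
f = 262
1/(f + 377) = 1/(262 + 377) = 1/639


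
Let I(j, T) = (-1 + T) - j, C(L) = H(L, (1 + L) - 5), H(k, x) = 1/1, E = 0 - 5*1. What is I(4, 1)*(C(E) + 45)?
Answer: -184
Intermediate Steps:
E = -5 (E = 0 - 5 = -5)
H(k, x) = 1
C(L) = 1
I(j, T) = -1 + T - j
I(4, 1)*(C(E) + 45) = (-1 + 1 - 1*4)*(1 + 45) = (-1 + 1 - 4)*46 = -4*46 = -184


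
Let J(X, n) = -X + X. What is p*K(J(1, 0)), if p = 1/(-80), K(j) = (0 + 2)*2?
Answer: -1/20 ≈ -0.050000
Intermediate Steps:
J(X, n) = 0
K(j) = 4 (K(j) = 2*2 = 4)
p = -1/80 ≈ -0.012500
p*K(J(1, 0)) = -1/80*4 = -1/20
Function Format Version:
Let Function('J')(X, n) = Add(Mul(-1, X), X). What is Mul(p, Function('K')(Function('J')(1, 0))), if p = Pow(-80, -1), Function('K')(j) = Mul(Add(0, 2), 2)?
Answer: Rational(-1, 20) ≈ -0.050000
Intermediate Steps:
Function('J')(X, n) = 0
Function('K')(j) = 4 (Function('K')(j) = Mul(2, 2) = 4)
p = Rational(-1, 80) ≈ -0.012500
Mul(p, Function('K')(Function('J')(1, 0))) = Mul(Rational(-1, 80), 4) = Rational(-1, 20)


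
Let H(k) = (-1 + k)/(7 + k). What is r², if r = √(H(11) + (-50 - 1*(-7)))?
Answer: -382/9 ≈ -42.444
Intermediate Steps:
H(k) = (-1 + k)/(7 + k)
r = I*√382/3 (r = √((-1 + 11)/(7 + 11) + (-50 - 1*(-7))) = √(10/18 + (-50 + 7)) = √((1/18)*10 - 43) = √(5/9 - 43) = √(-382/9) = I*√382/3 ≈ 6.5149*I)
r² = (I*√382/3)² = -382/9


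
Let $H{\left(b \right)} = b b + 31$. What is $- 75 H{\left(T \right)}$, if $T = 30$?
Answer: $-69825$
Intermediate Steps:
$H{\left(b \right)} = 31 + b^{2}$ ($H{\left(b \right)} = b^{2} + 31 = 31 + b^{2}$)
$- 75 H{\left(T \right)} = - 75 \left(31 + 30^{2}\right) = - 75 \left(31 + 900\right) = \left(-75\right) 931 = -69825$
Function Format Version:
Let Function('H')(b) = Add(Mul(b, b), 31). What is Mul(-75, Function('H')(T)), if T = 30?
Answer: -69825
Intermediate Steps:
Function('H')(b) = Add(31, Pow(b, 2)) (Function('H')(b) = Add(Pow(b, 2), 31) = Add(31, Pow(b, 2)))
Mul(-75, Function('H')(T)) = Mul(-75, Add(31, Pow(30, 2))) = Mul(-75, Add(31, 900)) = Mul(-75, 931) = -69825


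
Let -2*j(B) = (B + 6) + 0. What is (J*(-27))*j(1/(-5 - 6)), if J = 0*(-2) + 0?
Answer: 0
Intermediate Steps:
j(B) = -3 - B/2 (j(B) = -((B + 6) + 0)/2 = -((6 + B) + 0)/2 = -(6 + B)/2 = -3 - B/2)
J = 0 (J = 0 + 0 = 0)
(J*(-27))*j(1/(-5 - 6)) = (0*(-27))*(-3 - 1/(2*(-5 - 6))) = 0*(-3 - 1/2/(-11)) = 0*(-3 - 1/2*(-1/11)) = 0*(-3 + 1/22) = 0*(-65/22) = 0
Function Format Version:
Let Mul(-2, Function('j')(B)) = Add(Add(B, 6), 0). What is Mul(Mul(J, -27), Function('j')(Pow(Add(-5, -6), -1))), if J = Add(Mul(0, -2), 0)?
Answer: 0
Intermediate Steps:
Function('j')(B) = Add(-3, Mul(Rational(-1, 2), B)) (Function('j')(B) = Mul(Rational(-1, 2), Add(Add(B, 6), 0)) = Mul(Rational(-1, 2), Add(Add(6, B), 0)) = Mul(Rational(-1, 2), Add(6, B)) = Add(-3, Mul(Rational(-1, 2), B)))
J = 0 (J = Add(0, 0) = 0)
Mul(Mul(J, -27), Function('j')(Pow(Add(-5, -6), -1))) = Mul(Mul(0, -27), Add(-3, Mul(Rational(-1, 2), Pow(Add(-5, -6), -1)))) = Mul(0, Add(-3, Mul(Rational(-1, 2), Pow(-11, -1)))) = Mul(0, Add(-3, Mul(Rational(-1, 2), Rational(-1, 11)))) = Mul(0, Add(-3, Rational(1, 22))) = Mul(0, Rational(-65, 22)) = 0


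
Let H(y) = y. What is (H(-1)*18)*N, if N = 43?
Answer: -774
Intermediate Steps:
(H(-1)*18)*N = -1*18*43 = -18*43 = -774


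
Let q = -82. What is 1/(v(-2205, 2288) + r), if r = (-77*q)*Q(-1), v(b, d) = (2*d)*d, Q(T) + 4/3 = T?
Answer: 3/31365466 ≈ 9.5647e-8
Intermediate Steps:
Q(T) = -4/3 + T
v(b, d) = 2*d²
r = -44198/3 (r = (-77*(-82))*(-4/3 - 1) = 6314*(-7/3) = -44198/3 ≈ -14733.)
1/(v(-2205, 2288) + r) = 1/(2*2288² - 44198/3) = 1/(2*5234944 - 44198/3) = 1/(10469888 - 44198/3) = 1/(31365466/3) = 3/31365466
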